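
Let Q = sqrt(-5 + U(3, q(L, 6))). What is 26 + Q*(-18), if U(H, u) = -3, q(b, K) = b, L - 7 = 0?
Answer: 26 - 36*I*sqrt(2) ≈ 26.0 - 50.912*I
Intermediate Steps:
L = 7 (L = 7 + 0 = 7)
Q = 2*I*sqrt(2) (Q = sqrt(-5 - 3) = sqrt(-8) = 2*I*sqrt(2) ≈ 2.8284*I)
26 + Q*(-18) = 26 + (2*I*sqrt(2))*(-18) = 26 - 36*I*sqrt(2)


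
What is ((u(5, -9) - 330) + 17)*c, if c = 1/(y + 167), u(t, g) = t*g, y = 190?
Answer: -358/357 ≈ -1.0028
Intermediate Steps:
u(t, g) = g*t
c = 1/357 (c = 1/(190 + 167) = 1/357 ≈ 0.0028011)
((u(5, -9) - 330) + 17)*c = ((-9*5 - 330) + 17)*(1/357) = ((-45 - 330) + 17)*(1/357) = (-375 + 17)*(1/357) = -358*1/357 = -358/357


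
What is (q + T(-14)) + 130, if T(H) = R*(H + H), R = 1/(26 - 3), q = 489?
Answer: 14209/23 ≈ 617.78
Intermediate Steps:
R = 1/23 ≈ 0.043478
T(H) = 2*H/23 (T(H) = (H + H)/23 = (2*H)/23 = 2*H/23)
(q + T(-14)) + 130 = (489 + (2/23)*(-14)) + 130 = (489 - 28/23) + 130 = 11219/23 + 130 = 14209/23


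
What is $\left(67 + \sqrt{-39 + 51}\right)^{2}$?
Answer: $4501 + 268 \sqrt{3} \approx 4965.2$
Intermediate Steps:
$\left(67 + \sqrt{-39 + 51}\right)^{2} = \left(67 + \sqrt{12}\right)^{2} = \left(67 + 2 \sqrt{3}\right)^{2}$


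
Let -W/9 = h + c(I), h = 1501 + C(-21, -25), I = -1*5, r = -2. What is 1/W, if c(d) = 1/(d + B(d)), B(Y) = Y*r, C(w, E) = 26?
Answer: -5/68724 ≈ -7.2755e-5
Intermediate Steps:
B(Y) = -2*Y (B(Y) = Y*(-2) = -2*Y)
I = -5
c(d) = -1/d (c(d) = 1/(d - 2*d) = 1/(-d) = -1/d)
h = 1527 (h = 1501 + 26 = 1527)
W = -68724/5 (W = -9*(1527 - 1/(-5)) = -9*(1527 - 1*(-⅕)) = -9*(1527 + ⅕) = -9*7636/5 = -68724/5 ≈ -13745.)
1/W = 1/(-68724/5) = -5/68724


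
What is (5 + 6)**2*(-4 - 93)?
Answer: -11737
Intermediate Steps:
(5 + 6)**2*(-4 - 93) = 11**2*(-97) = 121*(-97) = -11737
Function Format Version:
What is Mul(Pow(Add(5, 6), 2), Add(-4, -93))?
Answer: -11737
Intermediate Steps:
Mul(Pow(Add(5, 6), 2), Add(-4, -93)) = Mul(Pow(11, 2), -97) = Mul(121, -97) = -11737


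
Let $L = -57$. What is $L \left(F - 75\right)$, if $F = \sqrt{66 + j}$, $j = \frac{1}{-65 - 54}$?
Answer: $4275 - \frac{57 \sqrt{934507}}{119} \approx 3812.0$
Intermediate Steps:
$j = - \frac{1}{119}$ ($j = \frac{1}{-119} = - \frac{1}{119} \approx -0.0084034$)
$F = \frac{\sqrt{934507}}{119}$ ($F = \sqrt{66 - \frac{1}{119}} = \sqrt{\frac{7853}{119}} = \frac{\sqrt{934507}}{119} \approx 8.1235$)
$L \left(F - 75\right) = - 57 \left(\frac{\sqrt{934507}}{119} - 75\right) = - 57 \left(-75 + \frac{\sqrt{934507}}{119}\right) = 4275 - \frac{57 \sqrt{934507}}{119}$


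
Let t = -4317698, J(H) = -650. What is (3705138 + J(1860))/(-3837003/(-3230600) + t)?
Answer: -11967718932800/13948751321797 ≈ -0.85798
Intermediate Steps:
(3705138 + J(1860))/(-3837003/(-3230600) + t) = (3705138 - 650)/(-3837003/(-3230600) - 4317698) = 3704488/(-3837003*(-1/3230600) - 4317698) = 3704488/(3837003/3230600 - 4317698) = 3704488/(-13948751321797/3230600) = 3704488*(-3230600/13948751321797) = -11967718932800/13948751321797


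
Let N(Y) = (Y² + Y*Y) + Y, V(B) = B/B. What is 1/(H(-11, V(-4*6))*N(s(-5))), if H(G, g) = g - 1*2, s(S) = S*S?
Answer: -1/1275 ≈ -0.00078431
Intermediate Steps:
s(S) = S²
V(B) = 1
H(G, g) = -2 + g (H(G, g) = g - 2 = -2 + g)
N(Y) = Y + 2*Y² (N(Y) = (Y² + Y²) + Y = 2*Y² + Y = Y + 2*Y²)
1/(H(-11, V(-4*6))*N(s(-5))) = 1/((-2 + 1)*((-5)²*(1 + 2*(-5)²))) = 1/(-25*(1 + 2*25)) = 1/(-25*(1 + 50)) = 1/(-25*51) = 1/(-1*1275) = 1/(-1275) = -1/1275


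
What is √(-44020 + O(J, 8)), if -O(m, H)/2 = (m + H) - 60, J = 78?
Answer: 2*I*√11018 ≈ 209.93*I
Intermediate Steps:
O(m, H) = 120 - 2*H - 2*m (O(m, H) = -2*((m + H) - 60) = -2*((H + m) - 60) = -2*(-60 + H + m) = 120 - 2*H - 2*m)
√(-44020 + O(J, 8)) = √(-44020 + (120 - 2*8 - 2*78)) = √(-44020 + (120 - 16 - 156)) = √(-44020 - 52) = √(-44072) = 2*I*√11018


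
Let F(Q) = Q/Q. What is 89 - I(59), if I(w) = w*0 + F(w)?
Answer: 88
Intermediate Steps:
F(Q) = 1
I(w) = 1 (I(w) = w*0 + 1 = 0 + 1 = 1)
89 - I(59) = 89 - 1*1 = 89 - 1 = 88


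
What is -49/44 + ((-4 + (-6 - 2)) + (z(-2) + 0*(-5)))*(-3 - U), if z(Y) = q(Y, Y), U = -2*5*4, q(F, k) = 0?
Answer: -19585/44 ≈ -445.11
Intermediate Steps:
U = -40 (U = -10*4 = -40)
z(Y) = 0
-49/44 + ((-4 + (-6 - 2)) + (z(-2) + 0*(-5)))*(-3 - U) = -49/44 + ((-4 + (-6 - 2)) + (0 + 0*(-5)))*(-3 - 1*(-40)) = -49*1/44 + ((-4 - 8) + (0 + 0))*(-3 + 40) = -49/44 + (-12 + 0)*37 = -49/44 - 12*37 = -49/44 - 444 = -19585/44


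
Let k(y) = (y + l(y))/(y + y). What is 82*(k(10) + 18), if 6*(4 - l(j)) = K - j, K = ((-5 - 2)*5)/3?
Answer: 278677/180 ≈ 1548.2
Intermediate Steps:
K = -35/3 (K = -7*5*(1/3) = -35*1/3 = -35/3 ≈ -11.667)
l(j) = 107/18 + j/6 (l(j) = 4 - (-35/3 - j)/6 = 4 + (35/18 + j/6) = 107/18 + j/6)
k(y) = (107/18 + 7*y/6)/(2*y) (k(y) = (y + (107/18 + y/6))/(y + y) = (107/18 + 7*y/6)/((2*y)) = (107/18 + 7*y/6)*(1/(2*y)) = (107/18 + 7*y/6)/(2*y))
82*(k(10) + 18) = 82*((1/36)*(107 + 21*10)/10 + 18) = 82*((1/36)*(1/10)*(107 + 210) + 18) = 82*((1/36)*(1/10)*317 + 18) = 82*(317/360 + 18) = 82*(6797/360) = 278677/180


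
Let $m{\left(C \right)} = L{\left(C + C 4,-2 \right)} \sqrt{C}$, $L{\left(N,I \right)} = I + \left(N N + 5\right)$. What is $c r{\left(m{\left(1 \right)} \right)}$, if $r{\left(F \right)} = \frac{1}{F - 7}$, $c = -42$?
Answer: $-2$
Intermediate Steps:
$L{\left(N,I \right)} = 5 + I + N^{2}$ ($L{\left(N,I \right)} = I + \left(N^{2} + 5\right) = I + \left(5 + N^{2}\right) = 5 + I + N^{2}$)
$m{\left(C \right)} = \sqrt{C} \left(3 + 25 C^{2}\right)$ ($m{\left(C \right)} = \left(5 - 2 + \left(C + C 4\right)^{2}\right) \sqrt{C} = \left(5 - 2 + \left(C + 4 C\right)^{2}\right) \sqrt{C} = \left(5 - 2 + \left(5 C\right)^{2}\right) \sqrt{C} = \left(5 - 2 + 25 C^{2}\right) \sqrt{C} = \left(3 + 25 C^{2}\right) \sqrt{C} = \sqrt{C} \left(3 + 25 C^{2}\right)$)
$r{\left(F \right)} = \frac{1}{-7 + F}$
$c r{\left(m{\left(1 \right)} \right)} = - \frac{42}{-7 + \sqrt{1} \left(3 + 25 \cdot 1^{2}\right)} = - \frac{42}{-7 + 1 \left(3 + 25 \cdot 1\right)} = - \frac{42}{-7 + 1 \left(3 + 25\right)} = - \frac{42}{-7 + 1 \cdot 28} = - \frac{42}{-7 + 28} = - \frac{42}{21} = \left(-42\right) \frac{1}{21} = -2$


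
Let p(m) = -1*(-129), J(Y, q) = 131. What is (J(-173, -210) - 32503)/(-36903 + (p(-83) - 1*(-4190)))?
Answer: 8093/8146 ≈ 0.99349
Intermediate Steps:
p(m) = 129
(J(-173, -210) - 32503)/(-36903 + (p(-83) - 1*(-4190))) = (131 - 32503)/(-36903 + (129 - 1*(-4190))) = -32372/(-36903 + (129 + 4190)) = -32372/(-36903 + 4319) = -32372/(-32584) = -32372*(-1/32584) = 8093/8146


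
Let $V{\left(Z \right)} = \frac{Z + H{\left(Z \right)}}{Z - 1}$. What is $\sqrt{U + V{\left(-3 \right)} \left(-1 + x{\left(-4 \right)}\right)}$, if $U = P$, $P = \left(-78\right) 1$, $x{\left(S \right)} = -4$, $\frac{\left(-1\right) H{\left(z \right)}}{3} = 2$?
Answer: $\frac{i \sqrt{357}}{2} \approx 9.4472 i$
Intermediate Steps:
$H{\left(z \right)} = -6$ ($H{\left(z \right)} = \left(-3\right) 2 = -6$)
$V{\left(Z \right)} = \frac{-6 + Z}{-1 + Z}$ ($V{\left(Z \right)} = \frac{Z - 6}{Z - 1} = \frac{-6 + Z}{-1 + Z}$)
$P = -78$
$U = -78$
$\sqrt{U + V{\left(-3 \right)} \left(-1 + x{\left(-4 \right)}\right)} = \sqrt{-78 + \frac{-6 - 3}{-1 - 3} \left(-1 - 4\right)} = \sqrt{-78 + \frac{1}{-4} \left(-9\right) \left(-5\right)} = \sqrt{-78 + \left(- \frac{1}{4}\right) \left(-9\right) \left(-5\right)} = \sqrt{-78 + \frac{9}{4} \left(-5\right)} = \sqrt{-78 - \frac{45}{4}} = \sqrt{- \frac{357}{4}} = \frac{i \sqrt{357}}{2}$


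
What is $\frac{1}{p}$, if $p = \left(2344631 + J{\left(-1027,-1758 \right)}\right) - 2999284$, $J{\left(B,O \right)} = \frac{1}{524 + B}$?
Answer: $- \frac{503}{329290460} \approx -1.5275 \cdot 10^{-6}$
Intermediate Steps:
$p = - \frac{329290460}{503}$ ($p = \left(2344631 + \frac{1}{524 - 1027}\right) - 2999284 = \left(2344631 + \frac{1}{-503}\right) - 2999284 = \left(2344631 - \frac{1}{503}\right) - 2999284 = \frac{1179349392}{503} - 2999284 = - \frac{329290460}{503} \approx -6.5465 \cdot 10^{5}$)
$\frac{1}{p} = \frac{1}{- \frac{329290460}{503}} = - \frac{503}{329290460}$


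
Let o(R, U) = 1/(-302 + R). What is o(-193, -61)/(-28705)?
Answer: 1/14208975 ≈ 7.0378e-8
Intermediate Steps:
o(-193, -61)/(-28705) = 1/(-302 - 193*(-28705)) = -1/28705/(-495) = -1/495*(-1/28705) = 1/14208975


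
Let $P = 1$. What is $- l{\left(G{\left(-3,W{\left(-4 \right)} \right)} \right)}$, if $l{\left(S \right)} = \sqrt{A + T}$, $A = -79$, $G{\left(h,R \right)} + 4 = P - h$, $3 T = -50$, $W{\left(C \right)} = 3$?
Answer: $- \frac{i \sqrt{861}}{3} \approx - 9.7809 i$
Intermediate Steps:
$T = - \frac{50}{3}$ ($T = \frac{1}{3} \left(-50\right) = - \frac{50}{3} \approx -16.667$)
$G{\left(h,R \right)} = -3 - h$ ($G{\left(h,R \right)} = -4 - \left(-1 + h\right) = -3 - h$)
$l{\left(S \right)} = \frac{i \sqrt{861}}{3}$ ($l{\left(S \right)} = \sqrt{-79 - \frac{50}{3}} = \sqrt{- \frac{287}{3}} = \frac{i \sqrt{861}}{3}$)
$- l{\left(G{\left(-3,W{\left(-4 \right)} \right)} \right)} = - \frac{i \sqrt{861}}{3}$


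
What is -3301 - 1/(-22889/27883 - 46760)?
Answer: -4303949301786/1303831969 ≈ -3301.0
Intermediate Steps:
-3301 - 1/(-22889/27883 - 46760) = -3301 - 1/(-1303831969/27883) = -3301 - 1*(-27883/1303831969) = -3301 + 27883/1303831969 = -4303949301786/1303831969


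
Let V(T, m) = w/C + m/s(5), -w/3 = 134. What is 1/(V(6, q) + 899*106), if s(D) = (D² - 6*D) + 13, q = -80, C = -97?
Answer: 97/9242950 ≈ 1.0494e-5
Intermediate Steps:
w = -402 (w = -3*134 = -402)
s(D) = 13 + D² - 6*D
V(T, m) = 402/97 + m/8 (V(T, m) = -402/(-97) + m/(13 + 5² - 6*5) = -402*(-1/97) + m/(13 + 25 - 30) = 402/97 + m/8)
1/(V(6, q) + 899*106) = 1/((402/97 + (⅛)*(-80)) + 899*106) = 1/((402/97 - 10) + 95294) = 1/(-568/97 + 95294) = 1/(9242950/97) = 97/9242950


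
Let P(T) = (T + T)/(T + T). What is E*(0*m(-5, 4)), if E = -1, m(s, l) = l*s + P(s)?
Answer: 0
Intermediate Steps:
P(T) = 1 (P(T) = (2*T)/((2*T)) = (2*T)*(1/(2*T)) = 1)
m(s, l) = 1 + l*s (m(s, l) = l*s + 1 = 1 + l*s)
E*(0*m(-5, 4)) = -0*(1 + 4*(-5)) = -0*(1 - 20) = -0*(-19) = -1*0 = 0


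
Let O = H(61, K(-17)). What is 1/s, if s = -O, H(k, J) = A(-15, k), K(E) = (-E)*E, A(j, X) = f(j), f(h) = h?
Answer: 1/15 ≈ 0.066667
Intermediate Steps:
A(j, X) = j
K(E) = -E²
H(k, J) = -15
O = -15
s = 15 (s = -1*(-15) = 15)
1/s = 1/15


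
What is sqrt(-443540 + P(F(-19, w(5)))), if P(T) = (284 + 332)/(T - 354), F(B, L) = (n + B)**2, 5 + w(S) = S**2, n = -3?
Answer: 4*I*sqrt(117121030)/65 ≈ 665.98*I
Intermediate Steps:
w(S) = -5 + S**2
F(B, L) = (-3 + B)**2
P(T) = 616/(-354 + T)
sqrt(-443540 + P(F(-19, w(5)))) = sqrt(-443540 + 616/(-354 + (-3 - 19)**2)) = sqrt(-443540 + 616/(-354 + (-22)**2)) = sqrt(-443540 + 616/(-354 + 484)) = sqrt(-443540 + 616/130) = sqrt(-443540 + 616*(1/130)) = sqrt(-443540 + 308/65) = sqrt(-28829792/65) = 4*I*sqrt(117121030)/65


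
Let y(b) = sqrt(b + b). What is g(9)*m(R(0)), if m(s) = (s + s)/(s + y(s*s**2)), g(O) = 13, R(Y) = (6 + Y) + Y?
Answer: -26/11 + 52*sqrt(3)/11 ≈ 5.8242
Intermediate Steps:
y(b) = sqrt(2)*sqrt(b) (y(b) = sqrt(2*b) = sqrt(2)*sqrt(b))
R(Y) = 6 + 2*Y
m(s) = 2*s/(s + sqrt(2)*sqrt(s**3)) (m(s) = (s + s)/(s + sqrt(2)*sqrt(s*s**2)) = (2*s)/(s + sqrt(2)*sqrt(s**3)) = 2*s/(s + sqrt(2)*sqrt(s**3)))
g(9)*m(R(0)) = 13*(2*(6 + 2*0)/((6 + 2*0) + sqrt(2)*sqrt((6 + 2*0)**3))) = 13*(2*(6 + 0)/((6 + 0) + sqrt(2)*sqrt((6 + 0)**3))) = 13*(2*6/(6 + sqrt(2)*sqrt(6**3))) = 13*(2*6/(6 + sqrt(2)*sqrt(216))) = 13*(2*6/(6 + sqrt(2)*(6*sqrt(6)))) = 13*(2*6/(6 + 12*sqrt(3))) = 13*(12/(6 + 12*sqrt(3))) = 156/(6 + 12*sqrt(3))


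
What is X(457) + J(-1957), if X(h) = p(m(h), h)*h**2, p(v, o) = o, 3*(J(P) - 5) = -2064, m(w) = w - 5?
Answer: 95443310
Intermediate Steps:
m(w) = -5 + w
J(P) = -683 (J(P) = 5 + (1/3)*(-2064) = 5 - 688 = -683)
X(h) = h**3 (X(h) = h*h**2 = h**3)
X(457) + J(-1957) = 457**3 - 683 = 95443993 - 683 = 95443310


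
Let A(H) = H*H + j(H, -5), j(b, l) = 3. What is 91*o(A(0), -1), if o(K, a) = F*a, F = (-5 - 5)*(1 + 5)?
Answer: 5460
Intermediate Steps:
F = -60 (F = -10*6 = -60)
A(H) = 3 + H² (A(H) = H*H + 3 = H² + 3 = 3 + H²)
o(K, a) = -60*a
91*o(A(0), -1) = 91*(-60*(-1)) = 91*60 = 5460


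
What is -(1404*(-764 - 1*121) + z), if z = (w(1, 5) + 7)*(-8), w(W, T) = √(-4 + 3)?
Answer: 1242596 + 8*I ≈ 1.2426e+6 + 8.0*I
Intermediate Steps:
w(W, T) = I (w(W, T) = √(-1) = I)
z = -56 - 8*I (z = (I + 7)*(-8) = (7 + I)*(-8) = -56 - 8*I ≈ -56.0 - 8.0*I)
-(1404*(-764 - 1*121) + z) = -(1404*(-764 - 1*121) + (-56 - 8*I)) = -(1404*(-764 - 121) + (-56 - 8*I)) = -(1404*(-885) + (-56 - 8*I)) = -(-1242540 + (-56 - 8*I)) = -(-1242596 - 8*I) = 1242596 + 8*I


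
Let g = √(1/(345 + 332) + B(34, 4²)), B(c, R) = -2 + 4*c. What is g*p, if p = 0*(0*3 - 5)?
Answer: 0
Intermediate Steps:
p = 0 (p = 0*(0 - 5) = 0*(-5) = 0)
g = √61416763/677 (g = √(1/(345 + 332) + (-2 + 4*34)) = √(1/677 + (-2 + 136)) = √(1/677 + 134) = √(90719/677) = √61416763/677 ≈ 11.576)
g*p = (√61416763/677)*0 = 0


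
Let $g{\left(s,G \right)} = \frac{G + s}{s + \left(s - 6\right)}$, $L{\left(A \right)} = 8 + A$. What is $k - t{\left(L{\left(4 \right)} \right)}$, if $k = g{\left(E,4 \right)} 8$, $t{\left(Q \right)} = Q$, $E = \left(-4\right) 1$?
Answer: $-12$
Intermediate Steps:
$E = -4$
$g{\left(s,G \right)} = \frac{G + s}{-6 + 2 s}$ ($g{\left(s,G \right)} = \frac{G + s}{s + \left(-6 + s\right)} = \frac{G + s}{-6 + 2 s}$)
$k = 0$ ($k = \frac{4 - 4}{2 \left(-3 - 4\right)} 8 = \frac{1}{2} \frac{1}{-7} \cdot 0 \cdot 8 = \frac{1}{2} \left(- \frac{1}{7}\right) 0 \cdot 8 = 0 \cdot 8 = 0$)
$k - t{\left(L{\left(4 \right)} \right)} = 0 - \left(8 + 4\right) = 0 - 12 = -12$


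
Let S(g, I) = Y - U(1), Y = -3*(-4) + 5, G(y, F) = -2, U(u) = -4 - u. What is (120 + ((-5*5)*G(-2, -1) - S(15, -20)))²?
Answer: 21904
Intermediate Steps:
Y = 17 (Y = 12 + 5 = 17)
S(g, I) = 22 (S(g, I) = 17 - (-4 - 1*1) = 17 - (-4 - 1) = 17 - 1*(-5) = 17 + 5 = 22)
(120 + ((-5*5)*G(-2, -1) - S(15, -20)))² = (120 + (-5*5*(-2) - 1*22))² = (120 + (-25*(-2) - 22))² = (120 + (50 - 22))² = (120 + 28)² = 148² = 21904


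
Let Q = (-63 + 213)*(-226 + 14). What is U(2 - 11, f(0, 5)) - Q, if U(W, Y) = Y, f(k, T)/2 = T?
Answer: 31810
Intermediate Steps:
f(k, T) = 2*T
Q = -31800 (Q = 150*(-212) = -31800)
U(2 - 11, f(0, 5)) - Q = 2*5 - 1*(-31800) = 10 + 31800 = 31810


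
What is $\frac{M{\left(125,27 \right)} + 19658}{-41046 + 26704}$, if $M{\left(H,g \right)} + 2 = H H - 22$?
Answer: $- \frac{35259}{14342} \approx -2.4584$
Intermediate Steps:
$M{\left(H,g \right)} = -24 + H^{2}$ ($M{\left(H,g \right)} = -2 + \left(H H - 22\right) = -2 + \left(H^{2} - 22\right) = -2 + \left(-22 + H^{2}\right) = -24 + H^{2}$)
$\frac{M{\left(125,27 \right)} + 19658}{-41046 + 26704} = \frac{\left(-24 + 125^{2}\right) + 19658}{-41046 + 26704} = \frac{\left(-24 + 15625\right) + 19658}{-14342} = \left(15601 + 19658\right) \left(- \frac{1}{14342}\right) = 35259 \left(- \frac{1}{14342}\right) = - \frac{35259}{14342}$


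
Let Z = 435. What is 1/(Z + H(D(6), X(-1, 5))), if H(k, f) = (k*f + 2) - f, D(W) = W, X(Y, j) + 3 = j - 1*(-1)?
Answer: 1/452 ≈ 0.0022124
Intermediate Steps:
X(Y, j) = -2 + j (X(Y, j) = -3 + (j - 1*(-1)) = -3 + (j + 1) = -3 + (1 + j) = -2 + j)
H(k, f) = 2 - f + f*k (H(k, f) = (f*k + 2) - f = (2 + f*k) - f = 2 - f + f*k)
1/(Z + H(D(6), X(-1, 5))) = 1/(435 + (2 - (-2 + 5) + (-2 + 5)*6)) = 1/(435 + (2 - 1*3 + 3*6)) = 1/(435 + (2 - 3 + 18)) = 1/(435 + 17) = 1/452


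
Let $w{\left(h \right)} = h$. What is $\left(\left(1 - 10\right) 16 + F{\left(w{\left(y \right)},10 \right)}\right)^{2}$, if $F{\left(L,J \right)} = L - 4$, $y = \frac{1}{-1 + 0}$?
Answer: $22201$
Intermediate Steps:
$y = -1$ ($y = \frac{1}{-1} = -1$)
$F{\left(L,J \right)} = -4 + L$ ($F{\left(L,J \right)} = L - 4 = -4 + L$)
$\left(\left(1 - 10\right) 16 + F{\left(w{\left(y \right)},10 \right)}\right)^{2} = \left(\left(1 - 10\right) 16 - 5\right)^{2} = \left(\left(-9\right) 16 - 5\right)^{2} = \left(-144 - 5\right)^{2} = \left(-149\right)^{2} = 22201$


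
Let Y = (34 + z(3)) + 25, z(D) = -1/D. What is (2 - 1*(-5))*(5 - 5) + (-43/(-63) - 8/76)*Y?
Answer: 121616/3591 ≈ 33.867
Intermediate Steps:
Y = 176/3 (Y = (34 - 1/3) + 25 = (34 - 1*⅓) + 25 = (34 - ⅓) + 25 = 101/3 + 25 = 176/3 ≈ 58.667)
(2 - 1*(-5))*(5 - 5) + (-43/(-63) - 8/76)*Y = (2 - 1*(-5))*(5 - 5) + (-43/(-63) - 8/76)*(176/3) = (2 + 5)*0 + (-43*(-1/63) - 8*1/76)*(176/3) = 7*0 + (43/63 - 2/19)*(176/3) = 0 + (691/1197)*(176/3) = 0 + 121616/3591 = 121616/3591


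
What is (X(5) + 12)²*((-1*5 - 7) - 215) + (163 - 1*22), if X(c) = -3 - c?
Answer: -3491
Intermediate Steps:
(X(5) + 12)²*((-1*5 - 7) - 215) + (163 - 1*22) = ((-3 - 1*5) + 12)²*((-1*5 - 7) - 215) + (163 - 1*22) = ((-3 - 5) + 12)²*((-5 - 7) - 215) + (163 - 22) = (-8 + 12)²*(-12 - 215) + 141 = 4²*(-227) + 141 = 16*(-227) + 141 = -3632 + 141 = -3491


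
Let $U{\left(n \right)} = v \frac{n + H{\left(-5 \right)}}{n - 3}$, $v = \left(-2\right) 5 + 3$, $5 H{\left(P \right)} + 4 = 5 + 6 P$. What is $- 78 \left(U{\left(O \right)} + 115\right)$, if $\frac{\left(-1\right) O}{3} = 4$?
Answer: $- \frac{208052}{25} \approx -8322.1$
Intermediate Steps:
$O = -12$ ($O = \left(-3\right) 4 = -12$)
$H{\left(P \right)} = \frac{1}{5} + \frac{6 P}{5}$ ($H{\left(P \right)} = - \frac{4}{5} + \frac{5 + 6 P}{5} = - \frac{4}{5} + \left(1 + \frac{6 P}{5}\right) = \frac{1}{5} + \frac{6 P}{5}$)
$v = -7$ ($v = -10 + 3 = -7$)
$U{\left(n \right)} = - \frac{7 \left(- \frac{29}{5} + n\right)}{-3 + n}$ ($U{\left(n \right)} = - 7 \frac{n + \left(\frac{1}{5} + \frac{6}{5} \left(-5\right)\right)}{n - 3} = - 7 \frac{n + \left(\frac{1}{5} - 6\right)}{-3 + n} = - 7 \frac{n - \frac{29}{5}}{-3 + n} = - 7 \frac{- \frac{29}{5} + n}{-3 + n} = - \frac{7 \left(- \frac{29}{5} + n\right)}{-3 + n}$)
$- 78 \left(U{\left(O \right)} + 115\right) = - 78 \left(\frac{7 \left(29 - -60\right)}{5 \left(-3 - 12\right)} + 115\right) = - 78 \left(\frac{7 \left(29 + 60\right)}{5 \left(-15\right)} + 115\right) = - 78 \left(\frac{7}{5} \left(- \frac{1}{15}\right) 89 + 115\right) = - 78 \left(- \frac{623}{75} + 115\right) = \left(-78\right) \frac{8002}{75} = - \frac{208052}{25}$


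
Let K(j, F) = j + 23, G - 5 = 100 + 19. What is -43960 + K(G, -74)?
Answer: -43813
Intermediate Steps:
G = 124 (G = 5 + (100 + 19) = 5 + 119 = 124)
K(j, F) = 23 + j
-43960 + K(G, -74) = -43960 + (23 + 124) = -43960 + 147 = -43813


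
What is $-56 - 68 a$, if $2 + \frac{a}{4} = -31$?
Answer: $8920$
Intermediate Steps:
$a = -132$ ($a = -8 + 4 \left(-31\right) = -8 - 124 = -132$)
$-56 - 68 a = -56 - -8976 = -56 + 8976 = 8920$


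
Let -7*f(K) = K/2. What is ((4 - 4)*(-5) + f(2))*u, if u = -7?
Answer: 1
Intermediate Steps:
f(K) = -K/14 (f(K) = -K/(7*2) = -K/14)
((4 - 4)*(-5) + f(2))*u = ((4 - 4)*(-5) - 1/14*2)*(-7) = (0*(-5) - ⅐)*(-7) = (0 - ⅐)*(-7) = -⅐*(-7) = 1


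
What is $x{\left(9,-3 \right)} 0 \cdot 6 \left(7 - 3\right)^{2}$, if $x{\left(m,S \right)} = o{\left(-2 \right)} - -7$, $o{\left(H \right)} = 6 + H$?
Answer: $0$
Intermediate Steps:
$x{\left(m,S \right)} = 11$ ($x{\left(m,S \right)} = \left(6 - 2\right) - -7 = 4 + 7 = 11$)
$x{\left(9,-3 \right)} 0 \cdot 6 \left(7 - 3\right)^{2} = 11 \cdot 0 \cdot 6 \left(7 - 3\right)^{2} = 11 \cdot 0 \cdot 4^{2} = 0 \cdot 16 = 0$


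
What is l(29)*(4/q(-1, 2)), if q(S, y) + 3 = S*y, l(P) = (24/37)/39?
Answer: -32/2405 ≈ -0.013306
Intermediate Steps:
l(P) = 8/481 (l(P) = (24*(1/37))*(1/39) = (24/37)*(1/39) = 8/481)
q(S, y) = -3 + S*y
l(29)*(4/q(-1, 2)) = 8*(4/(-3 - 1*2))/481 = 8*(4/(-3 - 2))/481 = 8*(4/(-5))/481 = 8*(4*(-1/5))/481 = (8/481)*(-4/5) = -32/2405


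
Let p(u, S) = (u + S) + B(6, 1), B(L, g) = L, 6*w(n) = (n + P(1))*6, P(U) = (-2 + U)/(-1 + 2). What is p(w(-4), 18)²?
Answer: 361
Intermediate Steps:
P(U) = -2 + U (P(U) = (-2 + U)/1 = (-2 + U)*1 = -2 + U)
w(n) = -1 + n (w(n) = ((n + (-2 + 1))*6)/6 = ((n - 1)*6)/6 = ((-1 + n)*6)/6 = (-6 + 6*n)/6 = -1 + n)
p(u, S) = 6 + S + u (p(u, S) = (u + S) + 6 = (S + u) + 6 = 6 + S + u)
p(w(-4), 18)² = (6 + 18 + (-1 - 4))² = (6 + 18 - 5)² = 19² = 361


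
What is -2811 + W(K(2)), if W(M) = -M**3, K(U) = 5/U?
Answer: -22613/8 ≈ -2826.6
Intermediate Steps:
-2811 + W(K(2)) = -2811 - (5/2)**3 = -2811 - 1*125/8 = -2811 - 125/8 = -22613/8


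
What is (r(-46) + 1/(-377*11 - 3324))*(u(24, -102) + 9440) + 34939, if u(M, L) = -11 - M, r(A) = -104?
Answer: -7046514656/7471 ≈ -9.4318e+5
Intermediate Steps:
(r(-46) + 1/(-377*11 - 3324))*(u(24, -102) + 9440) + 34939 = (-104 + 1/(-377*11 - 3324))*((-11 - 1*24) + 9440) + 34939 = (-104 + 1/(-4147 - 3324))*((-11 - 24) + 9440) + 34939 = (-104 + 1/(-7471))*(-35 + 9440) + 34939 = (-104 - 1/7471)*9405 + 34939 = -776985/7471*9405 + 34939 = -7307543925/7471 + 34939 = -7046514656/7471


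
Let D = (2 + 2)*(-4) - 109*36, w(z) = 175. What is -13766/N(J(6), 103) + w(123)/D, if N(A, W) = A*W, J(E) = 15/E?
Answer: -21713241/405820 ≈ -53.505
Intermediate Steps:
D = -3940 (D = 4*(-4) - 3924 = -16 - 3924 = -3940)
-13766/N(J(6), 103) + w(123)/D = -13766/((15/6)*103) + 175/(-3940) = -13766/((15*(⅙))*103) + 175*(-1/3940) = -13766/((5/2)*103) - 35/788 = -13766/515/2 - 35/788 = -13766*2/515 - 35/788 = -27532/515 - 35/788 = -21713241/405820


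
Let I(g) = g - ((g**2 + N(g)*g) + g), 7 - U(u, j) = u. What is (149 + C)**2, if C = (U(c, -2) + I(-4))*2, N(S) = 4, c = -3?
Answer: 28561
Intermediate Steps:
U(u, j) = 7 - u
I(g) = -g**2 - 4*g (I(g) = g - ((g**2 + 4*g) + g) = g - (g**2 + 5*g) = g + (-g**2 - 5*g) = -g**2 - 4*g)
C = 20 (C = ((7 - 1*(-3)) - 1*(-4)*(4 - 4))*2 = ((7 + 3) - 1*(-4)*0)*2 = (10 + 0)*2 = 10*2 = 20)
(149 + C)**2 = (149 + 20)**2 = 169**2 = 28561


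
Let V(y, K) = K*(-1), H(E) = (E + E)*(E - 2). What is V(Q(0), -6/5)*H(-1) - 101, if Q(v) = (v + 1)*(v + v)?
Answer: -469/5 ≈ -93.800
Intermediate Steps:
H(E) = 2*E*(-2 + E) (H(E) = (2*E)*(-2 + E) = 2*E*(-2 + E))
Q(v) = 2*v*(1 + v) (Q(v) = (1 + v)*(2*v) = 2*v*(1 + v))
V(y, K) = -K
V(Q(0), -6/5)*H(-1) - 101 = (-(-6)/5)*(2*(-1)*(-2 - 1)) - 101 = (-(-6)/5)*(2*(-1)*(-3)) - 101 = -1*(-6/5)*6 - 101 = (6/5)*6 - 101 = 36/5 - 101 = -469/5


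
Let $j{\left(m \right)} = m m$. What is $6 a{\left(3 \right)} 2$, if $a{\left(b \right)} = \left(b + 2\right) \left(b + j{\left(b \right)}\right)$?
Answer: $720$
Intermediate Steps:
$j{\left(m \right)} = m^{2}$
$a{\left(b \right)} = \left(2 + b\right) \left(b + b^{2}\right)$ ($a{\left(b \right)} = \left(b + 2\right) \left(b + b^{2}\right) = \left(2 + b\right) \left(b + b^{2}\right)$)
$6 a{\left(3 \right)} 2 = 6 \cdot 3 \left(2 + 3^{2} + 3 \cdot 3\right) 2 = 6 \cdot 3 \left(2 + 9 + 9\right) 2 = 6 \cdot 3 \cdot 20 \cdot 2 = 6 \cdot 60 \cdot 2 = 360 \cdot 2 = 720$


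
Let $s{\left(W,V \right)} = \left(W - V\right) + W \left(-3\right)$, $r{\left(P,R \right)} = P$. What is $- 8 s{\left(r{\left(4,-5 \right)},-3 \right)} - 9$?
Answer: $31$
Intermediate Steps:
$s{\left(W,V \right)} = - V - 2 W$ ($s{\left(W,V \right)} = \left(W - V\right) - 3 W = - V - 2 W$)
$- 8 s{\left(r{\left(4,-5 \right)},-3 \right)} - 9 = - 8 \left(\left(-1\right) \left(-3\right) - 8\right) - 9 = - 8 \left(3 - 8\right) - 9 = \left(-8\right) \left(-5\right) - 9 = 40 - 9 = 31$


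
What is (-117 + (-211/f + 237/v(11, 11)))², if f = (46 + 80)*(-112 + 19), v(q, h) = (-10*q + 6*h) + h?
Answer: 256142963954089/16614694404 ≈ 15417.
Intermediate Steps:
v(q, h) = -10*q + 7*h
f = -11718 (f = 126*(-93) = -11718)
(-117 + (-211/f + 237/v(11, 11)))² = (-117 + (-211/(-11718) + 237/(-10*11 + 7*11)))² = (-117 + (-211*(-1/11718) + 237/(-110 + 77)))² = (-117 + (211/11718 + 237/(-33)))² = (-117 + (211/11718 + 237*(-1/33)))² = (-117 + (211/11718 - 79/11))² = (-117 - 923401/128898)² = (-16004467/128898)² = 256142963954089/16614694404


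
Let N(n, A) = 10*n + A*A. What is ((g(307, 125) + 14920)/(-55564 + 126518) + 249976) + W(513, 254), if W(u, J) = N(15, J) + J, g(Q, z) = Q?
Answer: 22343146011/70954 ≈ 3.1490e+5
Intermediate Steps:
N(n, A) = A² + 10*n (N(n, A) = 10*n + A² = A² + 10*n)
W(u, J) = 150 + J + J² (W(u, J) = (J² + 10*15) + J = (J² + 150) + J = (150 + J²) + J = 150 + J + J²)
((g(307, 125) + 14920)/(-55564 + 126518) + 249976) + W(513, 254) = ((307 + 14920)/(-55564 + 126518) + 249976) + (150 + 254 + 254²) = (15227/70954 + 249976) + (150 + 254 + 64516) = (15227*(1/70954) + 249976) + 64920 = (15227/70954 + 249976) + 64920 = 17736812331/70954 + 64920 = 22343146011/70954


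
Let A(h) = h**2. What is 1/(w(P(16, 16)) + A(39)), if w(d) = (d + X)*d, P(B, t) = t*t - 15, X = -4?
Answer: 1/58638 ≈ 1.7054e-5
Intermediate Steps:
P(B, t) = -15 + t**2 (P(B, t) = t**2 - 15 = -15 + t**2)
w(d) = d*(-4 + d) (w(d) = (d - 4)*d = (-4 + d)*d = d*(-4 + d))
1/(w(P(16, 16)) + A(39)) = 1/((-15 + 16**2)*(-4 + (-15 + 16**2)) + 39**2) = 1/((-15 + 256)*(-4 + (-15 + 256)) + 1521) = 1/(241*(-4 + 241) + 1521) = 1/(241*237 + 1521) = 1/(57117 + 1521) = 1/58638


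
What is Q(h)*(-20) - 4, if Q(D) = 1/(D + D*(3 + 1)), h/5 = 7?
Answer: -144/35 ≈ -4.1143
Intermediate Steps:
h = 35 (h = 5*7 = 35)
Q(D) = 1/(5*D) (Q(D) = 1/(D + D*4) = 1/(D + 4*D) = 1/(5*D))
Q(h)*(-20) - 4 = ((⅕)/35)*(-20) - 4 = ((⅕)*(1/35))*(-20) - 4 = (1/175)*(-20) - 4 = -4/35 - 4 = -144/35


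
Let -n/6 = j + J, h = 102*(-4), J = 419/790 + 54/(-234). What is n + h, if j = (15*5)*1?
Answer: -4415061/5135 ≈ -859.80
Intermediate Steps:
j = 75 (j = 75*1 = 75)
J = 3077/10270 (J = 419*(1/790) + 54*(-1/234) = 419/790 - 3/13 = 3077/10270 ≈ 0.29961)
h = -408
n = -2319981/5135 (n = -6*(75 + 3077/10270) = -6*773327/10270 = -2319981/5135 ≈ -451.80)
n + h = -2319981/5135 - 408 = -4415061/5135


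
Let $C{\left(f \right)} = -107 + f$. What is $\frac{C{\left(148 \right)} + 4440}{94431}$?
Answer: $\frac{4481}{94431} \approx 0.047453$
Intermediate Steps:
$\frac{C{\left(148 \right)} + 4440}{94431} = \frac{\left(-107 + 148\right) + 4440}{94431} = \left(41 + 4440\right) \frac{1}{94431} = 4481 \cdot \frac{1}{94431} = \frac{4481}{94431}$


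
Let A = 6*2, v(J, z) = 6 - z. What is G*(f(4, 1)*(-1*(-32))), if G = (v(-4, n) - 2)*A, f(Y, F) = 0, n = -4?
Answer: 0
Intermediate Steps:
A = 12
G = 96 (G = ((6 - 1*(-4)) - 2)*12 = ((6 + 4) - 2)*12 = (10 - 2)*12 = 8*12 = 96)
G*(f(4, 1)*(-1*(-32))) = 96*(0*(-1*(-32))) = 96*(0*32) = 96*0 = 0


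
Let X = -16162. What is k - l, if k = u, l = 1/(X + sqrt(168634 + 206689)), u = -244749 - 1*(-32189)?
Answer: -55443070791598/260834921 + sqrt(375323)/260834921 ≈ -2.1256e+5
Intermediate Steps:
u = -212560 (u = -244749 + 32189 = -212560)
l = 1/(-16162 + sqrt(375323)) (l = 1/(-16162 + sqrt(168634 + 206689)) = 1/(-16162 + sqrt(375323)) ≈ -6.4311e-5)
k = -212560
k - l = -212560 - (-16162/260834921 - sqrt(375323)/260834921) = -212560 + (16162/260834921 + sqrt(375323)/260834921) = -55443070791598/260834921 + sqrt(375323)/260834921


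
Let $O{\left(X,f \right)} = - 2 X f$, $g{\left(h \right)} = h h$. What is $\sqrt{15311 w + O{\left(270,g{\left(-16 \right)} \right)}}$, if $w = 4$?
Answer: $2 i \sqrt{19249} \approx 277.48 i$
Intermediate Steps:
$g{\left(h \right)} = h^{2}$
$O{\left(X,f \right)} = - 2 X f$
$\sqrt{15311 w + O{\left(270,g{\left(-16 \right)} \right)}} = \sqrt{15311 \cdot 4 - 540 \left(-16\right)^{2}} = \sqrt{61244 - 540 \cdot 256} = \sqrt{61244 - 138240} = \sqrt{-76996} = 2 i \sqrt{19249}$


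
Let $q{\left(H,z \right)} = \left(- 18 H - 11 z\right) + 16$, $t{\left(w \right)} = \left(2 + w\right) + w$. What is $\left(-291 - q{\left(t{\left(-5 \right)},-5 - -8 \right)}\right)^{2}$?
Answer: $174724$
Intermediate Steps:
$t{\left(w \right)} = 2 + 2 w$
$q{\left(H,z \right)} = 16 - 18 H - 11 z$
$\left(-291 - q{\left(t{\left(-5 \right)},-5 - -8 \right)}\right)^{2} = \left(-291 - \left(16 - 18 \left(2 + 2 \left(-5\right)\right) - 11 \left(-5 - -8\right)\right)\right)^{2} = \left(-291 - \left(16 - 18 \left(2 - 10\right) - 11 \left(-5 + 8\right)\right)\right)^{2} = \left(-291 - \left(16 - -144 - 33\right)\right)^{2} = \left(-291 - \left(16 + 144 - 33\right)\right)^{2} = \left(-291 - 127\right)^{2} = \left(-418\right)^{2} = 174724$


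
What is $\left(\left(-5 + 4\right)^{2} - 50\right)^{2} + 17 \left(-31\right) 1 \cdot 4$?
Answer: $293$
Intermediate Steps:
$\left(\left(-5 + 4\right)^{2} - 50\right)^{2} + 17 \left(-31\right) 1 \cdot 4 = \left(\left(-1\right)^{2} - 50\right)^{2} - 2108 = \left(1 - 50\right)^{2} - 2108 = \left(-49\right)^{2} - 2108 = 2401 - 2108 = 293$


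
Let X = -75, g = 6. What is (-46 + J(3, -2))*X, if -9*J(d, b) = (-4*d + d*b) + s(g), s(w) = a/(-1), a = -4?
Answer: 10000/3 ≈ 3333.3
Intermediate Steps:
s(w) = 4 (s(w) = -4/(-1) = -4*(-1) = 4)
J(d, b) = -4/9 + 4*d/9 - b*d/9 (J(d, b) = -((-4*d + d*b) + 4)/9 = -((-4*d + b*d) + 4)/9 = -(4 - 4*d + b*d)/9 = -4/9 + 4*d/9 - b*d/9)
(-46 + J(3, -2))*X = (-46 + (-4/9 + (4/9)*3 - ⅑*(-2)*3))*(-75) = (-46 + (-4/9 + 4/3 + ⅔))*(-75) = (-46 + 14/9)*(-75) = -400/9*(-75) = 10000/3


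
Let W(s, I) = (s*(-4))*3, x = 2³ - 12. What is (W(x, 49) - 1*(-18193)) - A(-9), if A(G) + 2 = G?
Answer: 18252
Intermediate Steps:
x = -4 (x = 8 - 12 = -4)
W(s, I) = -12*s (W(s, I) = -4*s*3 = -12*s)
A(G) = -2 + G
(W(x, 49) - 1*(-18193)) - A(-9) = (-12*(-4) - 1*(-18193)) - (-2 - 9) = (48 + 18193) - 1*(-11) = 18241 + 11 = 18252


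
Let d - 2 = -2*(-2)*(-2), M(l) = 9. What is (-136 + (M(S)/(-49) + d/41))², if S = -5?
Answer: 75014088769/4036081 ≈ 18586.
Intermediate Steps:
d = -6 (d = 2 - 2*(-2)*(-2) = 2 + 4*(-2) = 2 - 8 = -6)
(-136 + (M(S)/(-49) + d/41))² = (-136 + (9/(-49) - 6/41))² = (-136 + (9*(-1/49) - 6*1/41))² = (-136 + (-9/49 - 6/41))² = (-136 - 663/2009)² = (-273887/2009)² = 75014088769/4036081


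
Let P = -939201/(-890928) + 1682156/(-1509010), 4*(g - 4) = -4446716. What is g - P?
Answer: -249092866811210707/224069876880 ≈ -1.1117e+6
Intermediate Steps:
g = -1111675 (g = 4 + (1/4)*(-4446716) = 4 - 1111679 = -1111675)
P = -13569363293/224069876880 (P = -939201*(-1/890928) + 1682156*(-1/1509010) = 313067/296976 - 841078/754505 = -13569363293/224069876880 ≈ -0.060559)
g - P = -1111675 - 1*(-13569363293/224069876880) = -1111675 + 13569363293/224069876880 = -249092866811210707/224069876880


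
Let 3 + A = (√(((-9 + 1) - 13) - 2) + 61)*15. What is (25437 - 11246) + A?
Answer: 15103 + 15*I*√23 ≈ 15103.0 + 71.938*I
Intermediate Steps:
A = 912 + 15*I*√23 (A = -3 + (√(((-9 + 1) - 13) - 2) + 61)*15 = -3 + (√((-8 - 13) - 2) + 61)*15 = -3 + (√(-21 - 2) + 61)*15 = -3 + (√(-23) + 61)*15 = -3 + (I*√23 + 61)*15 = -3 + (61 + I*√23)*15 = -3 + (915 + 15*I*√23) = 912 + 15*I*√23 ≈ 912.0 + 71.938*I)
(25437 - 11246) + A = (25437 - 11246) + (912 + 15*I*√23) = 14191 + (912 + 15*I*√23) = 15103 + 15*I*√23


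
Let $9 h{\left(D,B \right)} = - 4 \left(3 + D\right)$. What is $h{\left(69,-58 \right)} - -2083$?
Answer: $2051$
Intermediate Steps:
$h{\left(D,B \right)} = - \frac{4}{3} - \frac{4 D}{9}$ ($h{\left(D,B \right)} = \frac{\left(-4\right) \left(3 + D\right)}{9} = \frac{-12 - 4 D}{9} = - \frac{4}{3} - \frac{4 D}{9}$)
$h{\left(69,-58 \right)} - -2083 = \left(- \frac{4}{3} - \frac{92}{3}\right) - -2083 = \left(- \frac{4}{3} - \frac{92}{3}\right) + 2083 = -32 + 2083 = 2051$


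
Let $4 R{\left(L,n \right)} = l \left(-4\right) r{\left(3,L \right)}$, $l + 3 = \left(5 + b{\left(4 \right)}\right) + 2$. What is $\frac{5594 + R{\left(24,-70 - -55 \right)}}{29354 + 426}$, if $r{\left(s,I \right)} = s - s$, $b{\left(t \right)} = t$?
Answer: $\frac{2797}{14890} \approx 0.18784$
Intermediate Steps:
$l = 8$ ($l = -3 + \left(\left(5 + 4\right) + 2\right) = -3 + \left(9 + 2\right) = -3 + 11 = 8$)
$r{\left(s,I \right)} = 0$
$R{\left(L,n \right)} = 0$ ($R{\left(L,n \right)} = \frac{8 \left(-4\right) 0}{4} = \frac{\left(-32\right) 0}{4} = \frac{1}{4} \cdot 0 = 0$)
$\frac{5594 + R{\left(24,-70 - -55 \right)}}{29354 + 426} = \frac{5594 + 0}{29354 + 426} = \frac{5594}{29780} = 5594 \cdot \frac{1}{29780} = \frac{2797}{14890}$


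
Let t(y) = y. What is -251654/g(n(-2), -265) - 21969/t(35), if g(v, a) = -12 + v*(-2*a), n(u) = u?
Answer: -7371439/18760 ≈ -392.93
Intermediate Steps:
g(v, a) = -12 - 2*a*v
-251654/g(n(-2), -265) - 21969/t(35) = -251654/(-12 - 2*(-265)*(-2)) - 21969/35 = -251654/(-12 - 1060) - 21969*1/35 = -251654/(-1072) - 21969/35 = -251654*(-1/1072) - 21969/35 = 125827/536 - 21969/35 = -7371439/18760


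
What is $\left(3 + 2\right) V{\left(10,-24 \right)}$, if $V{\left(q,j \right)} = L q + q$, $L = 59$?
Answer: $3000$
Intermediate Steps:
$V{\left(q,j \right)} = 60 q$ ($V{\left(q,j \right)} = 59 q + q = 60 q$)
$\left(3 + 2\right) V{\left(10,-24 \right)} = \left(3 + 2\right) 60 \cdot 10 = 5 \cdot 600 = 3000$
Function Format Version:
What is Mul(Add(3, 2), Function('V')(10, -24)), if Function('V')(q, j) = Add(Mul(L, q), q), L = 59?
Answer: 3000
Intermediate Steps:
Function('V')(q, j) = Mul(60, q) (Function('V')(q, j) = Add(Mul(59, q), q) = Mul(60, q))
Mul(Add(3, 2), Function('V')(10, -24)) = Mul(Add(3, 2), Mul(60, 10)) = Mul(5, 600) = 3000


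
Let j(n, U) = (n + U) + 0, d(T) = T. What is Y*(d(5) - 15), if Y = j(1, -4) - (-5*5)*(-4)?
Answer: 1030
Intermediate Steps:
j(n, U) = U + n (j(n, U) = (U + n) + 0 = U + n)
Y = -103 (Y = (-4 + 1) - (-5*5)*(-4) = -3 - (-25)*(-4) = -3 - 1*100 = -3 - 100 = -103)
Y*(d(5) - 15) = -103*(5 - 15) = -103*(-10) = 1030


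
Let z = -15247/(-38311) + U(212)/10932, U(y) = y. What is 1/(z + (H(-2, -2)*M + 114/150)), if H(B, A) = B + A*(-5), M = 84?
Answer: 2617599075/1762108467047 ≈ 0.0014855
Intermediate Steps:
H(B, A) = B - 5*A
z = 43700534/104703963 (z = -15247/(-38311) + 212/10932 = -15247*(-1/38311) + 212*(1/10932) = 15247/38311 + 53/2733 = 43700534/104703963 ≈ 0.41737)
1/(z + (H(-2, -2)*M + 114/150)) = 1/(43700534/104703963 + ((-2 - 5*(-2))*84 + 114/150)) = 1/(43700534/104703963 + ((-2 + 10)*84 + 114*(1/150))) = 1/(43700534/104703963 + (8*84 + 19/25)) = 1/(43700534/104703963 + (672 + 19/25)) = 1/(43700534/104703963 + 16819/25) = 1/(1762108467047/2617599075) = 2617599075/1762108467047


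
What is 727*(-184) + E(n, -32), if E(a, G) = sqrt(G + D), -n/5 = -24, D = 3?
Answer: -133768 + I*sqrt(29) ≈ -1.3377e+5 + 5.3852*I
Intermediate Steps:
n = 120 (n = -5*(-24) = 120)
E(a, G) = sqrt(3 + G) (E(a, G) = sqrt(G + 3) = sqrt(3 + G))
727*(-184) + E(n, -32) = 727*(-184) + sqrt(3 - 32) = -133768 + sqrt(-29) = -133768 + I*sqrt(29)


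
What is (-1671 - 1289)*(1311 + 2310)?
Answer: -10718160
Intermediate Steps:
(-1671 - 1289)*(1311 + 2310) = -2960*3621 = -10718160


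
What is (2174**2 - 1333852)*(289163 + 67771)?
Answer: 1210871468016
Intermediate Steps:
(2174**2 - 1333852)*(289163 + 67771) = (4726276 - 1333852)*356934 = 3392424*356934 = 1210871468016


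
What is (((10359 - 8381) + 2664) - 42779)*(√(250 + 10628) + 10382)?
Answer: -395938334 - 266959*√222 ≈ -3.9992e+8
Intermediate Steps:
(((10359 - 8381) + 2664) - 42779)*(√(250 + 10628) + 10382) = ((1978 + 2664) - 42779)*(√10878 + 10382) = (4642 - 42779)*(7*√222 + 10382) = -38137*(10382 + 7*√222) = -395938334 - 266959*√222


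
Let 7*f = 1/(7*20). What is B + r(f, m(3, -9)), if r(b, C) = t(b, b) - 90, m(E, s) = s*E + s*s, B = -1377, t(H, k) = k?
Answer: -1437659/980 ≈ -1467.0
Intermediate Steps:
m(E, s) = s**2 + E*s (m(E, s) = E*s + s**2 = s**2 + E*s)
f = 1/980 (f = 1/(7*((7*20))) = (1/7)/140 = (1/7)*(1/140) = 1/980 ≈ 0.0010204)
r(b, C) = -90 + b (r(b, C) = b - 90 = -90 + b)
B + r(f, m(3, -9)) = -1377 + (-90 + 1/980) = -1377 - 88199/980 = -1437659/980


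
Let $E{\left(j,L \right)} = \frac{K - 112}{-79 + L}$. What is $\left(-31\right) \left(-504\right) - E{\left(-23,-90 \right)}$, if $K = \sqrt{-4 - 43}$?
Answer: $\frac{2640344}{169} + \frac{i \sqrt{47}}{169} \approx 15623.0 + 0.040566 i$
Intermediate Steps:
$K = i \sqrt{47}$ ($K = \sqrt{-47} = i \sqrt{47} \approx 6.8557 i$)
$E{\left(j,L \right)} = \frac{-112 + i \sqrt{47}}{-79 + L}$ ($E{\left(j,L \right)} = \frac{i \sqrt{47} - 112}{-79 + L} = \frac{-112 + i \sqrt{47}}{-79 + L}$)
$\left(-31\right) \left(-504\right) - E{\left(-23,-90 \right)} = \left(-31\right) \left(-504\right) - \frac{-112 + i \sqrt{47}}{-79 - 90} = 15624 - \frac{-112 + i \sqrt{47}}{-169} = 15624 - - \frac{-112 + i \sqrt{47}}{169} = 15624 - \left(\frac{112}{169} - \frac{i \sqrt{47}}{169}\right) = \frac{2640344}{169} + \frac{i \sqrt{47}}{169}$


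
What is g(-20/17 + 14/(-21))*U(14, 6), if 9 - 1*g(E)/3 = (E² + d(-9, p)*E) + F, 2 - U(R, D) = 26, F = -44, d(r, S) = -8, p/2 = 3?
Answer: -725320/289 ≈ -2509.8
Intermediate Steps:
p = 6 (p = 2*3 = 6)
U(R, D) = -24 (U(R, D) = 2 - 1*26 = 2 - 26 = -24)
g(E) = 159 - 3*E² + 24*E (g(E) = 27 - 3*((E² - 8*E) - 44) = 27 - 3*(-44 + E² - 8*E) = 27 + (132 - 3*E² + 24*E) = 159 - 3*E² + 24*E)
g(-20/17 + 14/(-21))*U(14, 6) = (159 - 3*(-20/17 + 14/(-21))² + 24*(-20/17 + 14/(-21)))*(-24) = (159 - 3*(-20*1/17 + 14*(-1/21))² + 24*(-20*1/17 + 14*(-1/21)))*(-24) = (159 - 3*(-20/17 - ⅔)² + 24*(-20/17 - ⅔))*(-24) = (159 - 3*(-94/51)² + 24*(-94/51))*(-24) = (159 - 3*8836/2601 - 752/17)*(-24) = (159 - 8836/867 - 752/17)*(-24) = (90665/867)*(-24) = -725320/289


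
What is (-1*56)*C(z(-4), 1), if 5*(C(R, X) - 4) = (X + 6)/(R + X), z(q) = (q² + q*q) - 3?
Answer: -16996/75 ≈ -226.61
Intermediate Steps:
z(q) = -3 + 2*q² (z(q) = (q² + q²) - 3 = 2*q² - 3 = -3 + 2*q²)
C(R, X) = 4 + (6 + X)/(5*(R + X)) (C(R, X) = 4 + ((X + 6)/(R + X))/5 = 4 + ((6 + X)/(R + X))/5 = 4 + (6 + X)/(5*(R + X)))
(-1*56)*C(z(-4), 1) = (-1*56)*((6 + 20*(-3 + 2*(-4)²) + 21*1)/(5*((-3 + 2*(-4)²) + 1))) = -56*(6 + 20*(-3 + 2*16) + 21)/(5*((-3 + 2*16) + 1)) = -56*(6 + 20*(-3 + 32) + 21)/(5*((-3 + 32) + 1)) = -56*(6 + 20*29 + 21)/(5*(29 + 1)) = -56*(6 + 580 + 21)/(5*30) = -56*607/(5*30) = -56*607/150 = -16996/75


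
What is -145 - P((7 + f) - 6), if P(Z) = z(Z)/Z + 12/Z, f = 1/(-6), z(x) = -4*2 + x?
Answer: -754/5 ≈ -150.80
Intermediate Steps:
z(x) = -8 + x
f = -⅙ ≈ -0.16667
P(Z) = 12/Z + (-8 + Z)/Z (P(Z) = (-8 + Z)/Z + 12/Z = 12/Z + (-8 + Z)/Z)
-145 - P((7 + f) - 6) = -145 - (4 + ((7 - ⅙) - 6))/((7 - ⅙) - 6) = -145 - (4 + (41/6 - 6))/(41/6 - 6) = -145 - (4 + ⅚)/⅚ = -145 - 6*29/(5*6) = -145 - 1*29/5 = -145 - 29/5 = -754/5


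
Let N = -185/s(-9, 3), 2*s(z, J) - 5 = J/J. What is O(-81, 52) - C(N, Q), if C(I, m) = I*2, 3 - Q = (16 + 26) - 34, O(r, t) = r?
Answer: 127/3 ≈ 42.333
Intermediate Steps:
s(z, J) = 3 (s(z, J) = 5/2 + (J/J)/2 = 5/2 + (½)*1 = 5/2 + ½ = 3)
Q = -5 (Q = 3 - ((16 + 26) - 34) = 3 - (42 - 34) = 3 - 1*8 = 3 - 8 = -5)
N = -185/3 ≈ -61.667
C(I, m) = 2*I
O(-81, 52) - C(N, Q) = -81 - 2*(-185)/3 = -81 - 1*(-370/3) = -81 + 370/3 = 127/3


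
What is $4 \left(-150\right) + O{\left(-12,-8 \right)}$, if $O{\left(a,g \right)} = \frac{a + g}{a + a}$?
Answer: $- \frac{3595}{6} \approx -599.17$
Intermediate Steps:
$O{\left(a,g \right)} = \frac{a + g}{2 a}$
$4 \left(-150\right) + O{\left(-12,-8 \right)} = 4 \left(-150\right) + \frac{-12 - 8}{2 \left(-12\right)} = -600 + \frac{1}{2} \left(- \frac{1}{12}\right) \left(-20\right) = -600 + \frac{5}{6} = - \frac{3595}{6}$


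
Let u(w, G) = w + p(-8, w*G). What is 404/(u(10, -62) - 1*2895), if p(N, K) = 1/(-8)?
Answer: -3232/23081 ≈ -0.14003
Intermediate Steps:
p(N, K) = -⅛ (p(N, K) = 1*(-⅛) = -⅛)
u(w, G) = -⅛ + w (u(w, G) = w - ⅛ = -⅛ + w)
404/(u(10, -62) - 1*2895) = 404/((-⅛ + 10) - 1*2895) = 404/(79/8 - 2895) = 404/(-23081/8) = 404*(-8/23081) = -3232/23081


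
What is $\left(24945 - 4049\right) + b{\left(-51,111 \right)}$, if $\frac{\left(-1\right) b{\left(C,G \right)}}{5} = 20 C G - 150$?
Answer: $587746$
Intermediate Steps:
$b{\left(C,G \right)} = 750 - 100 C G$ ($b{\left(C,G \right)} = - 5 \left(20 C G - 150\right) = - 5 \left(-150 + 20 C G\right) = 750 - 100 C G$)
$\left(24945 - 4049\right) + b{\left(-51,111 \right)} = \left(24945 - 4049\right) - \left(-750 - 566100\right) = 20896 + \left(750 + 566100\right) = 20896 + 566850 = 587746$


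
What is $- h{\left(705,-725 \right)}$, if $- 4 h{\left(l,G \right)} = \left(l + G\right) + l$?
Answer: $\frac{685}{4} \approx 171.25$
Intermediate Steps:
$h{\left(l,G \right)} = - \frac{l}{2} - \frac{G}{4}$ ($h{\left(l,G \right)} = - \frac{\left(l + G\right) + l}{4} = - \frac{\left(G + l\right) + l}{4} = - \frac{G + 2 l}{4} = - \frac{l}{2} - \frac{G}{4}$)
$- h{\left(705,-725 \right)} = - (\left(- \frac{1}{2}\right) 705 - - \frac{725}{4}) = - (- \frac{705}{2} + \frac{725}{4}) = \left(-1\right) \left(- \frac{685}{4}\right) = \frac{685}{4}$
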